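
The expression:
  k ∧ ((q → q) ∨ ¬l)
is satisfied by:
  {k: True}


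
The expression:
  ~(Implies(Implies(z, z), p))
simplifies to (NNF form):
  ~p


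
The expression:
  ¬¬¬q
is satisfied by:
  {q: False}


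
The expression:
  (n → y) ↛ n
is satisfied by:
  {n: False}


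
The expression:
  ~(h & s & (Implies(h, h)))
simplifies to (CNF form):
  ~h | ~s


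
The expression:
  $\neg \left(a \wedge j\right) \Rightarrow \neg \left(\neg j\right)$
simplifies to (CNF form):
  $j$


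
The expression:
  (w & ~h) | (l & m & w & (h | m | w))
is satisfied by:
  {l: True, w: True, m: True, h: False}
  {l: True, w: True, m: False, h: False}
  {w: True, m: True, l: False, h: False}
  {w: True, l: False, m: False, h: False}
  {l: True, h: True, w: True, m: True}


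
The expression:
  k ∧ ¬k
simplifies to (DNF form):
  False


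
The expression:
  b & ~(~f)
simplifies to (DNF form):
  b & f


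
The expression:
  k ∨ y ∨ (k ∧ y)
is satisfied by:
  {y: True, k: True}
  {y: True, k: False}
  {k: True, y: False}


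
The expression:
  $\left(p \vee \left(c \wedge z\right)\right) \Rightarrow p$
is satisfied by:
  {p: True, c: False, z: False}
  {c: False, z: False, p: False}
  {p: True, z: True, c: False}
  {z: True, c: False, p: False}
  {p: True, c: True, z: False}
  {c: True, p: False, z: False}
  {p: True, z: True, c: True}


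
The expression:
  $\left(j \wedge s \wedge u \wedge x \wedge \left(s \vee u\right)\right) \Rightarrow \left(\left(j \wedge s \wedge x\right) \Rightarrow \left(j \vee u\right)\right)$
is always true.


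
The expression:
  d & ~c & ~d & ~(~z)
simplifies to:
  False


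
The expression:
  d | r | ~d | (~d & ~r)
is always true.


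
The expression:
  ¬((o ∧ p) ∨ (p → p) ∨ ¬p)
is never true.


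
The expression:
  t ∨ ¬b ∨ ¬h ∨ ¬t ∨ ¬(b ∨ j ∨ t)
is always true.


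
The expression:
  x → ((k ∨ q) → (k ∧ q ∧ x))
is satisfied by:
  {q: False, x: False, k: False}
  {k: True, q: False, x: False}
  {q: True, k: False, x: False}
  {k: True, q: True, x: False}
  {x: True, k: False, q: False}
  {x: True, k: True, q: True}


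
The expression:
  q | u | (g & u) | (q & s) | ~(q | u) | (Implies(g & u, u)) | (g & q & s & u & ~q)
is always true.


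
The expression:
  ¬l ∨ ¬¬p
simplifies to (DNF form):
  p ∨ ¬l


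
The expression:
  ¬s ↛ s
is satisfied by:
  {s: False}


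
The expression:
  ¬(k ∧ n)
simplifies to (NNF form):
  ¬k ∨ ¬n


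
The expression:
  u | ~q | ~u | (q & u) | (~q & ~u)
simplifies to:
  True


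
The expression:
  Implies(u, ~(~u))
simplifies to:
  True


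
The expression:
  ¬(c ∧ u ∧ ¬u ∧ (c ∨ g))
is always true.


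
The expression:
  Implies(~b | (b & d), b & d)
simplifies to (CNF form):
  b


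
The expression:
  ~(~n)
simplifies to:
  n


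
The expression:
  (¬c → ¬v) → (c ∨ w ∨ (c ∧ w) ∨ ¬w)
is always true.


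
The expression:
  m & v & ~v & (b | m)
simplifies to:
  False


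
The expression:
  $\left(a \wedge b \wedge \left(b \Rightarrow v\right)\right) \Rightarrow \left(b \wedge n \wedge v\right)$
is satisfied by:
  {n: True, v: False, a: False, b: False}
  {n: False, v: False, a: False, b: False}
  {n: True, b: True, v: False, a: False}
  {b: True, n: False, v: False, a: False}
  {n: True, a: True, b: False, v: False}
  {a: True, b: False, v: False, n: False}
  {n: True, b: True, a: True, v: False}
  {b: True, a: True, n: False, v: False}
  {n: True, v: True, b: False, a: False}
  {v: True, b: False, a: False, n: False}
  {n: True, b: True, v: True, a: False}
  {b: True, v: True, n: False, a: False}
  {n: True, a: True, v: True, b: False}
  {a: True, v: True, b: False, n: False}
  {n: True, b: True, a: True, v: True}


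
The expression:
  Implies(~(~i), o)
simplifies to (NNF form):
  o | ~i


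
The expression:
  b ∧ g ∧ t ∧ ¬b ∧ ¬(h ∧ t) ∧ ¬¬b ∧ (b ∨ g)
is never true.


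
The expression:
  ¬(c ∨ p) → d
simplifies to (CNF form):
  c ∨ d ∨ p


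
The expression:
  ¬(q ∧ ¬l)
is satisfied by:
  {l: True, q: False}
  {q: False, l: False}
  {q: True, l: True}


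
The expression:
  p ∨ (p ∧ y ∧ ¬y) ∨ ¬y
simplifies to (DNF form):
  p ∨ ¬y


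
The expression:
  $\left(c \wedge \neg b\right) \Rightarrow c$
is always true.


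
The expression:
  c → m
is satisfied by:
  {m: True, c: False}
  {c: False, m: False}
  {c: True, m: True}


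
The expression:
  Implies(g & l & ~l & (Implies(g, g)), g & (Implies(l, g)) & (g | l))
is always true.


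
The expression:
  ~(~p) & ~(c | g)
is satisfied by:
  {p: True, g: False, c: False}


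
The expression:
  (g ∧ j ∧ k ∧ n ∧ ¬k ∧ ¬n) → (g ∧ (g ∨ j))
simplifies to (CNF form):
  True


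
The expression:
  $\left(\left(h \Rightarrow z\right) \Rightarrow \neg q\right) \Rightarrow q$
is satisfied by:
  {q: True}


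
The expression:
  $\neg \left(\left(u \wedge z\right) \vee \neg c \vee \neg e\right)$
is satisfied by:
  {c: True, e: True, u: False, z: False}
  {c: True, z: True, e: True, u: False}
  {c: True, u: True, e: True, z: False}


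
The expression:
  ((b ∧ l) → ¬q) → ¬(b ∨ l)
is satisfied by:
  {q: True, l: False, b: False}
  {q: False, l: False, b: False}
  {b: True, l: True, q: True}


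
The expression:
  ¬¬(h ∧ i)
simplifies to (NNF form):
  h ∧ i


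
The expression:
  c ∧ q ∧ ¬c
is never true.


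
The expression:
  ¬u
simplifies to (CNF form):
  ¬u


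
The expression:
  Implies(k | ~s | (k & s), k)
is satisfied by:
  {k: True, s: True}
  {k: True, s: False}
  {s: True, k: False}


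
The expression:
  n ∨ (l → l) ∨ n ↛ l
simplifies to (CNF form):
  True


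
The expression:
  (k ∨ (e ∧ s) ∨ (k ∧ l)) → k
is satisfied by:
  {k: True, s: False, e: False}
  {s: False, e: False, k: False}
  {k: True, e: True, s: False}
  {e: True, s: False, k: False}
  {k: True, s: True, e: False}
  {s: True, k: False, e: False}
  {k: True, e: True, s: True}


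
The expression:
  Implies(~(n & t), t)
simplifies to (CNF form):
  t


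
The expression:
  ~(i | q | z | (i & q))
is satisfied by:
  {q: False, i: False, z: False}


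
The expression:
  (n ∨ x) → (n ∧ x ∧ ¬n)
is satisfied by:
  {n: False, x: False}


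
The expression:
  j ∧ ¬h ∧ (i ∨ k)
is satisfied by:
  {j: True, i: True, k: True, h: False}
  {j: True, i: True, h: False, k: False}
  {j: True, k: True, h: False, i: False}


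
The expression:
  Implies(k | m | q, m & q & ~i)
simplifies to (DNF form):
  (m & q & ~i) | (m & q & ~q) | (m & ~i & ~m) | (m & ~m & ~q) | (q & ~k & ~q) | (~k & ~m & ~q) | (m & q & ~i & ~k) | (m & q & ~i & ~q) | (m & q & ~k & ~q) | (m & ~i & ~k & ~m) | (m & ~i & ~m & ~q) | (m & ~k & ~m & ~q) | (q & ~i & ~k & ~q) | (~i & ~k & ~m & ~q)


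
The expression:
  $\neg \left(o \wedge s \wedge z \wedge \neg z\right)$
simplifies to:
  $\text{True}$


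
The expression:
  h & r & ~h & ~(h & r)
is never true.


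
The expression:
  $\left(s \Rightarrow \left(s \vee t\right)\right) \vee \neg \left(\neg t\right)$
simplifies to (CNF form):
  $\text{True}$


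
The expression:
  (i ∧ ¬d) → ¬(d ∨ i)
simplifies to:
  d ∨ ¬i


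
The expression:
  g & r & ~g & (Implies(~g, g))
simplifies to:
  False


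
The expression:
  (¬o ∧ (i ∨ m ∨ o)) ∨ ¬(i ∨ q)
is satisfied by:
  {m: True, o: False, i: False, q: False}
  {m: False, o: False, i: False, q: False}
  {q: True, m: True, o: False, i: False}
  {i: True, m: True, o: False, q: False}
  {i: True, m: False, o: False, q: False}
  {q: True, i: True, m: True, o: False}
  {q: True, i: True, m: False, o: False}
  {o: True, m: True, q: False, i: False}
  {o: True, m: False, q: False, i: False}


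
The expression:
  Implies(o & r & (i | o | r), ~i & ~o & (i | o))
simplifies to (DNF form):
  ~o | ~r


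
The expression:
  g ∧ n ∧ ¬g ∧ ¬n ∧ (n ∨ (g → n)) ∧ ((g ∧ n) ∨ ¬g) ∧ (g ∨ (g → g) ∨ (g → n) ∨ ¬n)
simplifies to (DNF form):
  False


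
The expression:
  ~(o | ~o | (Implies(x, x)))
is never true.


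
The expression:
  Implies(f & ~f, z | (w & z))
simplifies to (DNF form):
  True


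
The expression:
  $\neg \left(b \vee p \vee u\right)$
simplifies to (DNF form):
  $\neg b \wedge \neg p \wedge \neg u$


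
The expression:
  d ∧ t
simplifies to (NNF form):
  d ∧ t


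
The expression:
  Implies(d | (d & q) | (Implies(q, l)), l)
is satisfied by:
  {q: True, l: True, d: False}
  {l: True, d: False, q: False}
  {q: True, l: True, d: True}
  {l: True, d: True, q: False}
  {q: True, d: False, l: False}


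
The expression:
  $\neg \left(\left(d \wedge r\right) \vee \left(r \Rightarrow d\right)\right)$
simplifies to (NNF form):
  $r \wedge \neg d$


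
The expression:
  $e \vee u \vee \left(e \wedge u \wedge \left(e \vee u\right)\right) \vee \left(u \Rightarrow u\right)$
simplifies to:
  $\text{True}$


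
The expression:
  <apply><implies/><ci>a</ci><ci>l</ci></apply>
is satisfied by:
  {l: True, a: False}
  {a: False, l: False}
  {a: True, l: True}


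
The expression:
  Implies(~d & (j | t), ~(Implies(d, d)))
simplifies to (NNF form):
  d | (~j & ~t)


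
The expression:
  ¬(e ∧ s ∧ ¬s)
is always true.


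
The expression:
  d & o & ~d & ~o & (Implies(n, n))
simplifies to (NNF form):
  False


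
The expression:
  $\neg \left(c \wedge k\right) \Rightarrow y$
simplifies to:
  $y \vee \left(c \wedge k\right)$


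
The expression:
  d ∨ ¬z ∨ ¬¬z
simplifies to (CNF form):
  True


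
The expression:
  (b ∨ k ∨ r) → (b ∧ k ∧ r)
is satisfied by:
  {b: False, r: False, k: False}
  {r: True, k: True, b: True}


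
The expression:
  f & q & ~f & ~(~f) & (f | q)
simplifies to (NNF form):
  False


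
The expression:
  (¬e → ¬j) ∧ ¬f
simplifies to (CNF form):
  ¬f ∧ (e ∨ ¬j)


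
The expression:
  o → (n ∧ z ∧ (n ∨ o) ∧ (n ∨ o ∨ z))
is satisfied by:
  {z: True, n: True, o: False}
  {z: True, n: False, o: False}
  {n: True, z: False, o: False}
  {z: False, n: False, o: False}
  {z: True, o: True, n: True}


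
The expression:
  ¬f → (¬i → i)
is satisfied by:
  {i: True, f: True}
  {i: True, f: False}
  {f: True, i: False}


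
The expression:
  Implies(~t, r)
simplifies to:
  r | t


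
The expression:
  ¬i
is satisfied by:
  {i: False}


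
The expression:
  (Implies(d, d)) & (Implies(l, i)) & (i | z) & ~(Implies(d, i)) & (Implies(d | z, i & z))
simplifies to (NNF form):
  False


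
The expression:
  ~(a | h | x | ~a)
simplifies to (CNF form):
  False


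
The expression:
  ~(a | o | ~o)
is never true.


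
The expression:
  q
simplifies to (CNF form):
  q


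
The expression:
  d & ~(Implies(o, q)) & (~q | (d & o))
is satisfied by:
  {d: True, o: True, q: False}


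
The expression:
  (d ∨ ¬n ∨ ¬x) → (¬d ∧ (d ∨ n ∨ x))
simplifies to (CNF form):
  ¬d ∧ (n ∨ x)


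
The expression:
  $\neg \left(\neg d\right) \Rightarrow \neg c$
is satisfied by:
  {c: False, d: False}
  {d: True, c: False}
  {c: True, d: False}


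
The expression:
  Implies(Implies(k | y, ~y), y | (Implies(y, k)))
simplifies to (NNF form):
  True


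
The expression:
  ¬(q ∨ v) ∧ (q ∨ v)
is never true.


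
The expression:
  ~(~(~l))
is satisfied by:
  {l: False}


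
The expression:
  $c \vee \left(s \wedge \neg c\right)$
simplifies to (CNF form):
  $c \vee s$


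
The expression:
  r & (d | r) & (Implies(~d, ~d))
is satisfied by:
  {r: True}


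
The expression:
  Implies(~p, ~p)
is always true.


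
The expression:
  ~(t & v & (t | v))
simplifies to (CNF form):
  ~t | ~v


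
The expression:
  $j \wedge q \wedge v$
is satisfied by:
  {j: True, q: True, v: True}


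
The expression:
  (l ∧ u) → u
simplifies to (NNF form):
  True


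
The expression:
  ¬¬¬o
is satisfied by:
  {o: False}


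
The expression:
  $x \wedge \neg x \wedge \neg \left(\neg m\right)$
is never true.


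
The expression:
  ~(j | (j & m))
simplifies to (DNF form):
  ~j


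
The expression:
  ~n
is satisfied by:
  {n: False}


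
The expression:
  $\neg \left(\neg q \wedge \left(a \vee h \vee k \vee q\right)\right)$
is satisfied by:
  {q: True, a: False, h: False, k: False}
  {q: True, k: True, a: False, h: False}
  {q: True, h: True, a: False, k: False}
  {q: True, k: True, h: True, a: False}
  {q: True, a: True, h: False, k: False}
  {q: True, k: True, a: True, h: False}
  {q: True, h: True, a: True, k: False}
  {q: True, k: True, h: True, a: True}
  {k: False, a: False, h: False, q: False}


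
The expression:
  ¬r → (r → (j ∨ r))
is always true.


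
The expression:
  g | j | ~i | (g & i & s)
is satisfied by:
  {g: True, j: True, i: False}
  {g: True, j: False, i: False}
  {j: True, g: False, i: False}
  {g: False, j: False, i: False}
  {i: True, g: True, j: True}
  {i: True, g: True, j: False}
  {i: True, j: True, g: False}


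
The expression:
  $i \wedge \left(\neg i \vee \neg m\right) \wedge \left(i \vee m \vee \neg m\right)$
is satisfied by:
  {i: True, m: False}


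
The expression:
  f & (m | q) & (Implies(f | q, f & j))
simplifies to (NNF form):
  f & j & (m | q)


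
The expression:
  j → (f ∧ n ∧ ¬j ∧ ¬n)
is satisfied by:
  {j: False}


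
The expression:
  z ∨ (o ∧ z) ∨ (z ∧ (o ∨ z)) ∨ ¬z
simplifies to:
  True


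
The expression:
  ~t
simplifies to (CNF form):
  ~t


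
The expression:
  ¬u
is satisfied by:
  {u: False}


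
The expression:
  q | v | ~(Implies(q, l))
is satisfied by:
  {q: True, v: True}
  {q: True, v: False}
  {v: True, q: False}


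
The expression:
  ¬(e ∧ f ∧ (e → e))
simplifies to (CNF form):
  ¬e ∨ ¬f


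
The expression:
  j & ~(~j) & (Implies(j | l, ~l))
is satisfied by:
  {j: True, l: False}


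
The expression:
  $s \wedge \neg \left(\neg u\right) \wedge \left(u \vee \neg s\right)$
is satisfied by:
  {u: True, s: True}


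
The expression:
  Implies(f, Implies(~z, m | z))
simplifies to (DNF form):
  m | z | ~f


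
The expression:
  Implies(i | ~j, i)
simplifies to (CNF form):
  i | j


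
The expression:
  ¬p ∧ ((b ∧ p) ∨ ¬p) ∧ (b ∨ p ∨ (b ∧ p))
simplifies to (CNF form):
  b ∧ ¬p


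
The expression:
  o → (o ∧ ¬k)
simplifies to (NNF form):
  ¬k ∨ ¬o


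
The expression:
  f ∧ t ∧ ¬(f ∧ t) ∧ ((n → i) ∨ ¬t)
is never true.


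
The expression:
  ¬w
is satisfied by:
  {w: False}


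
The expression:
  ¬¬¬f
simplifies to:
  ¬f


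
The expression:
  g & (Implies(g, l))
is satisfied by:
  {g: True, l: True}


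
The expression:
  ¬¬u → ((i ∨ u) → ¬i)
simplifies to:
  ¬i ∨ ¬u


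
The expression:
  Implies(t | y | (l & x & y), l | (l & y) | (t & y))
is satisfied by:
  {l: True, t: False, y: False}
  {y: True, l: True, t: False}
  {t: True, l: True, y: False}
  {y: True, t: True, l: True}
  {y: False, l: False, t: False}
  {y: True, t: True, l: False}


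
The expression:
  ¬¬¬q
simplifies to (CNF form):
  ¬q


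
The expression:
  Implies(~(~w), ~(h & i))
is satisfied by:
  {w: False, i: False, h: False}
  {h: True, w: False, i: False}
  {i: True, w: False, h: False}
  {h: True, i: True, w: False}
  {w: True, h: False, i: False}
  {h: True, w: True, i: False}
  {i: True, w: True, h: False}


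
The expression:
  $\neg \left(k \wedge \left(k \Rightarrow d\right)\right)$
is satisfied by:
  {k: False, d: False}
  {d: True, k: False}
  {k: True, d: False}


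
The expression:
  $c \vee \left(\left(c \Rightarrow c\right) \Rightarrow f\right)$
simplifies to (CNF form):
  $c \vee f$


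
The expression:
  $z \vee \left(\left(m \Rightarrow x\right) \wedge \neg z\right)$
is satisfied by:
  {x: True, z: True, m: False}
  {x: True, m: False, z: False}
  {z: True, m: False, x: False}
  {z: False, m: False, x: False}
  {x: True, z: True, m: True}
  {x: True, m: True, z: False}
  {z: True, m: True, x: False}


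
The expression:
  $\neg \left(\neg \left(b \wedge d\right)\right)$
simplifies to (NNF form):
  $b \wedge d$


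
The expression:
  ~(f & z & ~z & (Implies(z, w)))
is always true.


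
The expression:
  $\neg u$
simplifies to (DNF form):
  $\neg u$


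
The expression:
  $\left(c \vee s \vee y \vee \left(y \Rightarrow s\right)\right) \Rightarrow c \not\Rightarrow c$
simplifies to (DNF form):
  $\text{False}$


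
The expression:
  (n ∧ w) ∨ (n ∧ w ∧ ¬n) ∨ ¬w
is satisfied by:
  {n: True, w: False}
  {w: False, n: False}
  {w: True, n: True}


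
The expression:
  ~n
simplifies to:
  ~n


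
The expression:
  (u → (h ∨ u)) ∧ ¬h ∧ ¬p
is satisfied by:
  {p: False, h: False}


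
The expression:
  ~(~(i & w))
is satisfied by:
  {i: True, w: True}


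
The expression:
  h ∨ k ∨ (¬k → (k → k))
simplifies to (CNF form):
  True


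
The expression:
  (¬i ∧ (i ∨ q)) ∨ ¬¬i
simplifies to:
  i ∨ q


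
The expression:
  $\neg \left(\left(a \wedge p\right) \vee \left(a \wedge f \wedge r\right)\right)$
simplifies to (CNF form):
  $\left(\neg a \vee \neg p\right) \wedge \left(\neg a \vee \neg f \vee \neg p\right) \wedge \left(\neg a \vee \neg f \vee \neg r\right) \wedge \left(\neg a \vee \neg p \vee \neg r\right)$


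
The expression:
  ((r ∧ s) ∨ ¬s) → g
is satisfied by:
  {g: True, s: True, r: False}
  {g: True, s: False, r: False}
  {r: True, g: True, s: True}
  {r: True, g: True, s: False}
  {s: True, r: False, g: False}


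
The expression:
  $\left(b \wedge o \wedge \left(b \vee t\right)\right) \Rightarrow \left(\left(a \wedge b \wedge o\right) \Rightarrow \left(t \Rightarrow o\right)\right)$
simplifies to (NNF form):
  $\text{True}$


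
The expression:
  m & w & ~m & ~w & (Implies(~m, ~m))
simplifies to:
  False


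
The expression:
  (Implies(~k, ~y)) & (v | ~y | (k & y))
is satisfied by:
  {k: True, y: False}
  {y: False, k: False}
  {y: True, k: True}


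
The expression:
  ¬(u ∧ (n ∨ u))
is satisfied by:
  {u: False}


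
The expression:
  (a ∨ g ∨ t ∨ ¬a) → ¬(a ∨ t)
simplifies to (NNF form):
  ¬a ∧ ¬t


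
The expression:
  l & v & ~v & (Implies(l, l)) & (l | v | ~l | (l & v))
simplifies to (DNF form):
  False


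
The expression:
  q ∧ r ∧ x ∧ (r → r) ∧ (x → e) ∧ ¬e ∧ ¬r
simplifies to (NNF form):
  False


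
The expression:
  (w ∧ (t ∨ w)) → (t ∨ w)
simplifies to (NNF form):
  True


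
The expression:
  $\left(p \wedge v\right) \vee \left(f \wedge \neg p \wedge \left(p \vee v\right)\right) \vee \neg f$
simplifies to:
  $v \vee \neg f$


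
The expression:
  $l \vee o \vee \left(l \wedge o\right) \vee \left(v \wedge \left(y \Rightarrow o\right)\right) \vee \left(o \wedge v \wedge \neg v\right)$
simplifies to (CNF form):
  $\left(l \vee o \vee v\right) \wedge \left(l \vee o \vee \neg y\right)$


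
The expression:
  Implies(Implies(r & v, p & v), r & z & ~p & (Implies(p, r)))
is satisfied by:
  {r: True, z: True, v: True, p: False}
  {r: True, z: True, p: False, v: False}
  {r: True, v: True, p: False, z: False}


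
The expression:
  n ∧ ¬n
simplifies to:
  False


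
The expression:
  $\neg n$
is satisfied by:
  {n: False}


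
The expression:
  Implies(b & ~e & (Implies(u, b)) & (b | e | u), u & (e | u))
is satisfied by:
  {u: True, e: True, b: False}
  {u: True, e: False, b: False}
  {e: True, u: False, b: False}
  {u: False, e: False, b: False}
  {b: True, u: True, e: True}
  {b: True, u: True, e: False}
  {b: True, e: True, u: False}


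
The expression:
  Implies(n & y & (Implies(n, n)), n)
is always true.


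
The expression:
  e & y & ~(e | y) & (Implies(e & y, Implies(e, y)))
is never true.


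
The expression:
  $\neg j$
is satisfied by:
  {j: False}


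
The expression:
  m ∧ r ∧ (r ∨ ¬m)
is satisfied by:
  {r: True, m: True}


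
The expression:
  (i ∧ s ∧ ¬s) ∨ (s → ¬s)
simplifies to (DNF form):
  ¬s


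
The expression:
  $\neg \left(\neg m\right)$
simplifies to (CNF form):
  $m$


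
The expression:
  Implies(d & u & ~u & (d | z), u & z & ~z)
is always true.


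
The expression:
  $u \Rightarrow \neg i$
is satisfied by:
  {u: False, i: False}
  {i: True, u: False}
  {u: True, i: False}


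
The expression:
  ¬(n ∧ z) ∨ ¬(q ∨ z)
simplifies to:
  ¬n ∨ ¬z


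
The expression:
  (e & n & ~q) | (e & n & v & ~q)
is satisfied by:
  {e: True, n: True, q: False}


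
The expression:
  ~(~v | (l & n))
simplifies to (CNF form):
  v & (~l | ~n)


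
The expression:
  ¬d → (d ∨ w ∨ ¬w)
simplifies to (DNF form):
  True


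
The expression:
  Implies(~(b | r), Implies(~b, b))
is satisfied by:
  {r: True, b: True}
  {r: True, b: False}
  {b: True, r: False}


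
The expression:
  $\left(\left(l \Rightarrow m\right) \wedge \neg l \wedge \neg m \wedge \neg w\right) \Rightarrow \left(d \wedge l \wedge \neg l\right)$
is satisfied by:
  {m: True, l: True, w: True}
  {m: True, l: True, w: False}
  {m: True, w: True, l: False}
  {m: True, w: False, l: False}
  {l: True, w: True, m: False}
  {l: True, w: False, m: False}
  {w: True, l: False, m: False}


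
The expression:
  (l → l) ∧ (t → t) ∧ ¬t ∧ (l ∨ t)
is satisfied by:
  {l: True, t: False}


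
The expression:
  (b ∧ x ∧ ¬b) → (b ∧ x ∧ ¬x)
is always true.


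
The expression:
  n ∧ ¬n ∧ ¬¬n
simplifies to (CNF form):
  False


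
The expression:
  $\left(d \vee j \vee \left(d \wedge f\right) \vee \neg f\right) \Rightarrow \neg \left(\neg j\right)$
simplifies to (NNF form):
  $j \vee \left(f \wedge \neg d\right)$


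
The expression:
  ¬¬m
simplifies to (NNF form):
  m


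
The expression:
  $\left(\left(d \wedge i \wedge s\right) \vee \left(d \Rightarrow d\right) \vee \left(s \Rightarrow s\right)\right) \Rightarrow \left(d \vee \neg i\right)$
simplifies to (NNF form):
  $d \vee \neg i$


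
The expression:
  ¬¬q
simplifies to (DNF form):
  q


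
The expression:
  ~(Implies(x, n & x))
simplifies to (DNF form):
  x & ~n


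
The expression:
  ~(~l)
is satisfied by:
  {l: True}


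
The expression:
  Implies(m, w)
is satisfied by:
  {w: True, m: False}
  {m: False, w: False}
  {m: True, w: True}


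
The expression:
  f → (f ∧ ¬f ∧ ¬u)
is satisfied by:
  {f: False}


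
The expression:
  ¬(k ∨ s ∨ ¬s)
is never true.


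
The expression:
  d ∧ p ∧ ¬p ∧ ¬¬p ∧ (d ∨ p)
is never true.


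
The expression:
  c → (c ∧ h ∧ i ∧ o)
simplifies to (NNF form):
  (h ∧ i ∧ o) ∨ ¬c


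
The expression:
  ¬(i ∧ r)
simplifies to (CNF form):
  ¬i ∨ ¬r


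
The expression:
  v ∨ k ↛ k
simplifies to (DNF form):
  v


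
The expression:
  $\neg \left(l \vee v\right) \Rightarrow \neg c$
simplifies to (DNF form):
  $l \vee v \vee \neg c$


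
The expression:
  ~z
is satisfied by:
  {z: False}


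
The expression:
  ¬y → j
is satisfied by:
  {y: True, j: True}
  {y: True, j: False}
  {j: True, y: False}


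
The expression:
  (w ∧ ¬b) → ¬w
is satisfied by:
  {b: True, w: False}
  {w: False, b: False}
  {w: True, b: True}


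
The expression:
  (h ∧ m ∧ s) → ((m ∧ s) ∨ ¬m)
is always true.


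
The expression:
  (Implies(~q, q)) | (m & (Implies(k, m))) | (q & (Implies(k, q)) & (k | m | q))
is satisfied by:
  {q: True, m: True}
  {q: True, m: False}
  {m: True, q: False}


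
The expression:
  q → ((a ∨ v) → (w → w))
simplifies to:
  True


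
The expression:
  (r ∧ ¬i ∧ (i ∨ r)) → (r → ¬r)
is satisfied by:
  {i: True, r: False}
  {r: False, i: False}
  {r: True, i: True}


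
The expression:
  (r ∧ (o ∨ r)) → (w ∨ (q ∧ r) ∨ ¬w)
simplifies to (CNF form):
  True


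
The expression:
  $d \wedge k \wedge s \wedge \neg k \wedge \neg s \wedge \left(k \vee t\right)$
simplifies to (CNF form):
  $\text{False}$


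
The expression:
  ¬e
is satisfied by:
  {e: False}


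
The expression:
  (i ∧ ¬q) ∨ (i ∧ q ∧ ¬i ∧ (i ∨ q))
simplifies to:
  i ∧ ¬q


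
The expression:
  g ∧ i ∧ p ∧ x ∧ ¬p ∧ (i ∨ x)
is never true.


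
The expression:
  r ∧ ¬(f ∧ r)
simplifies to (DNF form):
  r ∧ ¬f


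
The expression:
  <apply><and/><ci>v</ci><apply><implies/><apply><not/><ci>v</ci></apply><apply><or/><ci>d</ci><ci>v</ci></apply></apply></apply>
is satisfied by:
  {v: True}


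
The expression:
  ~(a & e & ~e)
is always true.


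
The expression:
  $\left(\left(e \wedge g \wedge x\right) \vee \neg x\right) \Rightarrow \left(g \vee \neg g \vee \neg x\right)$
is always true.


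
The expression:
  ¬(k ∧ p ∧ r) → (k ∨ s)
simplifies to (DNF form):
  k ∨ s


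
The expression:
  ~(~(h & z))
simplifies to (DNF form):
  h & z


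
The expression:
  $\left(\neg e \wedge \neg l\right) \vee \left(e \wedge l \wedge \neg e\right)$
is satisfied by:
  {e: False, l: False}


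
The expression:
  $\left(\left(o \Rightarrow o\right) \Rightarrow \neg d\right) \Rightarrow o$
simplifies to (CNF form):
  $d \vee o$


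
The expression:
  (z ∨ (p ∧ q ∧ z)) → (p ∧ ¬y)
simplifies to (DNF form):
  (p ∧ ¬y) ∨ ¬z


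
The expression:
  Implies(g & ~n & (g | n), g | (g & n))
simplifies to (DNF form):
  True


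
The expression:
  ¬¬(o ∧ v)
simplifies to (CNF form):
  o ∧ v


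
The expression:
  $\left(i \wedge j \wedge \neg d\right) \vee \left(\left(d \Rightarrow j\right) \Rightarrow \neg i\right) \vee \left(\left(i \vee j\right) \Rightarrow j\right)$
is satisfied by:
  {d: True, j: True, i: False}
  {d: True, j: False, i: False}
  {j: True, d: False, i: False}
  {d: False, j: False, i: False}
  {i: True, d: True, j: True}
  {i: True, d: True, j: False}
  {i: True, j: True, d: False}


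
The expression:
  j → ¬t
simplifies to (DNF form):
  ¬j ∨ ¬t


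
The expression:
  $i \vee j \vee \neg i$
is always true.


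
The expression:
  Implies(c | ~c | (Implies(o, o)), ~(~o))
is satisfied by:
  {o: True}


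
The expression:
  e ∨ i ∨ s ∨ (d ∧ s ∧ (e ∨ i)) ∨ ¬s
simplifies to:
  True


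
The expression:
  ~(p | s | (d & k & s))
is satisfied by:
  {p: False, s: False}


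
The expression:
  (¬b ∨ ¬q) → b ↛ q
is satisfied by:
  {b: True}


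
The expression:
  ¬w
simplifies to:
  ¬w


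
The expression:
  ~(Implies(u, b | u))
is never true.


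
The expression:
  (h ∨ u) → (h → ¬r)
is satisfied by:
  {h: False, r: False}
  {r: True, h: False}
  {h: True, r: False}


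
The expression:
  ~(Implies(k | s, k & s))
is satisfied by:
  {s: True, k: False}
  {k: True, s: False}


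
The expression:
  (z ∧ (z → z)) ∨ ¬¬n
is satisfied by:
  {n: True, z: True}
  {n: True, z: False}
  {z: True, n: False}


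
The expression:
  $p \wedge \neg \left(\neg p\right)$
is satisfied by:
  {p: True}


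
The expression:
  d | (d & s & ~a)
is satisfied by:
  {d: True}


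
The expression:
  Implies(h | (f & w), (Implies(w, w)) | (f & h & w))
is always true.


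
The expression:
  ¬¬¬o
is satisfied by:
  {o: False}


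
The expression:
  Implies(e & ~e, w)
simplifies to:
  True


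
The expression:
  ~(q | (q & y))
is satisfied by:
  {q: False}


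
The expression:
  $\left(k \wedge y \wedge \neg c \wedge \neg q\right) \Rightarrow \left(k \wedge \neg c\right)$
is always true.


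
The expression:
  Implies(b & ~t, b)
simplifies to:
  True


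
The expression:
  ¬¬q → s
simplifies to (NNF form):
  s ∨ ¬q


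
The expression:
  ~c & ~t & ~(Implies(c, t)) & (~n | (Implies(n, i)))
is never true.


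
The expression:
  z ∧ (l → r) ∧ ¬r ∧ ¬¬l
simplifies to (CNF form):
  False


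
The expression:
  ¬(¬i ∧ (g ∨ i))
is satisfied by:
  {i: True, g: False}
  {g: False, i: False}
  {g: True, i: True}


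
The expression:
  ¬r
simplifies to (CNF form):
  ¬r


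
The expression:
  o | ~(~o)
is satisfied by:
  {o: True}


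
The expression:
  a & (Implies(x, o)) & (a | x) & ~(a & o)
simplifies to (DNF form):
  a & ~o & ~x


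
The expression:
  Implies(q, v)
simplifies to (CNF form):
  v | ~q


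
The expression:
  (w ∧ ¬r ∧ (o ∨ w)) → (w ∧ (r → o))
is always true.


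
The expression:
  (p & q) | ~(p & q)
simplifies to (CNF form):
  True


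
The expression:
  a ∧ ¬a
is never true.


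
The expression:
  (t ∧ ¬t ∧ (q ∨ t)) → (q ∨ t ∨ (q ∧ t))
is always true.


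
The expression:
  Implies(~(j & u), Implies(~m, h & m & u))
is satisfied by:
  {m: True, j: True, u: True}
  {m: True, j: True, u: False}
  {m: True, u: True, j: False}
  {m: True, u: False, j: False}
  {j: True, u: True, m: False}


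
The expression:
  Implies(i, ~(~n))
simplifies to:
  n | ~i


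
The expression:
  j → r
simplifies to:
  r ∨ ¬j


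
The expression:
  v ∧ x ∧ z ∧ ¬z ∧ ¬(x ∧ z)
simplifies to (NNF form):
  False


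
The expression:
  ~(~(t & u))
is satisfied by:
  {t: True, u: True}


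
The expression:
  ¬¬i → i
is always true.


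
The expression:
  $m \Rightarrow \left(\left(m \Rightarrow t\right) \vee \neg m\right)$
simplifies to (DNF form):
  $t \vee \neg m$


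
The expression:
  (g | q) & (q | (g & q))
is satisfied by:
  {q: True}


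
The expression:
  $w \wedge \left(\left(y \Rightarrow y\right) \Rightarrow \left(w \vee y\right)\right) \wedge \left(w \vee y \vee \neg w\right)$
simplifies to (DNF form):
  $w$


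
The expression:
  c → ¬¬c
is always true.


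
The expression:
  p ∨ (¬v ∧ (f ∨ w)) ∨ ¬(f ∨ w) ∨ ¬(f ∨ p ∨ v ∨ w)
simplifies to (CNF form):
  (p ∨ ¬f ∨ ¬v) ∧ (p ∨ ¬v ∨ ¬w)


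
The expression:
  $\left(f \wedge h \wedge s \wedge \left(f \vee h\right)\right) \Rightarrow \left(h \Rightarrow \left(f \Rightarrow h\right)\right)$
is always true.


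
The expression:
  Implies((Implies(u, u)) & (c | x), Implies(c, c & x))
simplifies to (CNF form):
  x | ~c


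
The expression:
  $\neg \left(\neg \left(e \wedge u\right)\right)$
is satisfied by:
  {e: True, u: True}


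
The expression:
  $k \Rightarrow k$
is always true.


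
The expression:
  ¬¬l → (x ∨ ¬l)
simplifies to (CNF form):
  x ∨ ¬l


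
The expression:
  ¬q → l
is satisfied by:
  {q: True, l: True}
  {q: True, l: False}
  {l: True, q: False}


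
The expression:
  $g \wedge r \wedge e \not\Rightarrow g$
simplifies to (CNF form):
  $\text{False}$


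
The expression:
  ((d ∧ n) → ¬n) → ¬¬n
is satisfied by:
  {n: True}


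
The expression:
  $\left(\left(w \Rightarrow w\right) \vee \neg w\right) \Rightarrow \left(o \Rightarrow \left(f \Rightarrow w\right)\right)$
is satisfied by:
  {w: True, o: False, f: False}
  {w: False, o: False, f: False}
  {f: True, w: True, o: False}
  {f: True, w: False, o: False}
  {o: True, w: True, f: False}
  {o: True, w: False, f: False}
  {o: True, f: True, w: True}


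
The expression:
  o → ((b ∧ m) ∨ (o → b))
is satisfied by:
  {b: True, o: False}
  {o: False, b: False}
  {o: True, b: True}


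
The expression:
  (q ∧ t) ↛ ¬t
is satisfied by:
  {t: True, q: True}


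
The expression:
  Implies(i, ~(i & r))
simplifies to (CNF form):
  ~i | ~r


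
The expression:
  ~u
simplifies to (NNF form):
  ~u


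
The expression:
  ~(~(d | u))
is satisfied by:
  {d: True, u: True}
  {d: True, u: False}
  {u: True, d: False}


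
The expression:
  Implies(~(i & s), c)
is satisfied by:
  {c: True, s: True, i: True}
  {c: True, s: True, i: False}
  {c: True, i: True, s: False}
  {c: True, i: False, s: False}
  {s: True, i: True, c: False}


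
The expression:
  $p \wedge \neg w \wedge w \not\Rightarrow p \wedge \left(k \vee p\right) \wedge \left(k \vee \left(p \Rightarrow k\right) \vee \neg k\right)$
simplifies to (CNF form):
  $\text{False}$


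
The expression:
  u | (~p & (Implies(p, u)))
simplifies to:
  u | ~p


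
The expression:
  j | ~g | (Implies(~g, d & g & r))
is always true.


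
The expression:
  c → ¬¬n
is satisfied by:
  {n: True, c: False}
  {c: False, n: False}
  {c: True, n: True}


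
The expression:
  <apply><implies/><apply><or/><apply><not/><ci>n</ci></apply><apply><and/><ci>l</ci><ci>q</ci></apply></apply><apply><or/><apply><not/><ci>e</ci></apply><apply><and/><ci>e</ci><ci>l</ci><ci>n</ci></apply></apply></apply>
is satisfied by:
  {n: True, e: False}
  {e: False, n: False}
  {e: True, n: True}


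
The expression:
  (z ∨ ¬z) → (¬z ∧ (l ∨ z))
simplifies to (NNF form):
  l ∧ ¬z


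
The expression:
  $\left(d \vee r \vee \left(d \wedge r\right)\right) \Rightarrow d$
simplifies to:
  $d \vee \neg r$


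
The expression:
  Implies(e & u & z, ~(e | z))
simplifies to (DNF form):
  ~e | ~u | ~z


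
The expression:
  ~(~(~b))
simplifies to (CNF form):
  ~b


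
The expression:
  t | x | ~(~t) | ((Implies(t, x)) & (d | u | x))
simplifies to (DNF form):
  d | t | u | x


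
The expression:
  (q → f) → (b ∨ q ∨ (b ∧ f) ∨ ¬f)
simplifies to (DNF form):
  b ∨ q ∨ ¬f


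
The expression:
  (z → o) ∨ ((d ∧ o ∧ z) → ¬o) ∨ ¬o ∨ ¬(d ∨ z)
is always true.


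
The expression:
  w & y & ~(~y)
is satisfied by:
  {w: True, y: True}


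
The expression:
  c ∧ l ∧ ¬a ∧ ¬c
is never true.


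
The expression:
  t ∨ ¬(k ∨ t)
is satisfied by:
  {t: True, k: False}
  {k: False, t: False}
  {k: True, t: True}


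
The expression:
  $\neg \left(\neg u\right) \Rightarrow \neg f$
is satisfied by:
  {u: False, f: False}
  {f: True, u: False}
  {u: True, f: False}


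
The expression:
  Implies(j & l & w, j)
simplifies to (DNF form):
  True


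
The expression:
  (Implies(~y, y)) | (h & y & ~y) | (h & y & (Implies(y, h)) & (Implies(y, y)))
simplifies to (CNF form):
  y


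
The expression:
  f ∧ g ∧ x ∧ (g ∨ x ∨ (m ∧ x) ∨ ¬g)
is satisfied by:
  {g: True, x: True, f: True}


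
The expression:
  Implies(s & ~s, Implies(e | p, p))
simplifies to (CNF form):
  True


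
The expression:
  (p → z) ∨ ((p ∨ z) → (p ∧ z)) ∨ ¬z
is always true.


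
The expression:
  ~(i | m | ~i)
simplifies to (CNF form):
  False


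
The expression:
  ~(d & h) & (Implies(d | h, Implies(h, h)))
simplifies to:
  ~d | ~h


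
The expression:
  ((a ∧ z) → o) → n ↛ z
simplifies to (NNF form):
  (a ∨ ¬z) ∧ (n ∨ z) ∧ (¬o ∨ ¬z)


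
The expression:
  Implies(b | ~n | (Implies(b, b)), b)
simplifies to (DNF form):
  b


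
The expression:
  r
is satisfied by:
  {r: True}


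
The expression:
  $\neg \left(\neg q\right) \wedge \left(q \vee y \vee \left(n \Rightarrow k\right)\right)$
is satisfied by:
  {q: True}


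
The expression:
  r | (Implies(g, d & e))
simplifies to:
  r | ~g | (d & e)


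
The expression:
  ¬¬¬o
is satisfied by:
  {o: False}


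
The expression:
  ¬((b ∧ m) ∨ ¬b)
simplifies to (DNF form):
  b ∧ ¬m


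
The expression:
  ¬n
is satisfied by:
  {n: False}


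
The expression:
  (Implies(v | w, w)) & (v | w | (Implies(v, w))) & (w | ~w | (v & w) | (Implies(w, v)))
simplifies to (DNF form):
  w | ~v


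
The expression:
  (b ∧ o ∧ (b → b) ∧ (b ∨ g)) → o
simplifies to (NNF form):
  True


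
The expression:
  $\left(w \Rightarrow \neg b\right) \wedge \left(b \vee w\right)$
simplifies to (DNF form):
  $\left(b \wedge \neg w\right) \vee \left(w \wedge \neg b\right)$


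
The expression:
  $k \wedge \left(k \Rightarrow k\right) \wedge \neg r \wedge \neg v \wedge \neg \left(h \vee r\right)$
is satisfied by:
  {k: True, v: False, r: False, h: False}


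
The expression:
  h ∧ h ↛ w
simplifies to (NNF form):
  h ∧ ¬w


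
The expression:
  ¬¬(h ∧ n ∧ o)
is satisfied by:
  {h: True, o: True, n: True}


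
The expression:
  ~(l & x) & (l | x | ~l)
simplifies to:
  ~l | ~x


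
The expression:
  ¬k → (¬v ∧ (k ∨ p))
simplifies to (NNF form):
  k ∨ (p ∧ ¬v)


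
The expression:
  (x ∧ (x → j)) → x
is always true.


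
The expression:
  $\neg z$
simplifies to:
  $\neg z$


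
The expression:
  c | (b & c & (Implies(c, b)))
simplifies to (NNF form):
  c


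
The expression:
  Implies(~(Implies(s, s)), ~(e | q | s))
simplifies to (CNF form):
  True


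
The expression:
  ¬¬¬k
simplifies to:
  ¬k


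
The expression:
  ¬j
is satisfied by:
  {j: False}


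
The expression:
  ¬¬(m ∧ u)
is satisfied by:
  {m: True, u: True}


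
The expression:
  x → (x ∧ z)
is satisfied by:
  {z: True, x: False}
  {x: False, z: False}
  {x: True, z: True}


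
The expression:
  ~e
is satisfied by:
  {e: False}


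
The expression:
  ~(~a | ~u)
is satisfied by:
  {a: True, u: True}


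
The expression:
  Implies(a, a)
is always true.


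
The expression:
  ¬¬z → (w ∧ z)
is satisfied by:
  {w: True, z: False}
  {z: False, w: False}
  {z: True, w: True}


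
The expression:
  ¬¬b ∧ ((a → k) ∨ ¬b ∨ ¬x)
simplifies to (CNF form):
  b ∧ (k ∨ ¬a ∨ ¬x)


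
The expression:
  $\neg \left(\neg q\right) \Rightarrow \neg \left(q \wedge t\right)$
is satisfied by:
  {t: False, q: False}
  {q: True, t: False}
  {t: True, q: False}


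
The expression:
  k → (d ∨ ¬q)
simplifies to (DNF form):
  d ∨ ¬k ∨ ¬q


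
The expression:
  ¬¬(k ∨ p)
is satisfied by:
  {k: True, p: True}
  {k: True, p: False}
  {p: True, k: False}


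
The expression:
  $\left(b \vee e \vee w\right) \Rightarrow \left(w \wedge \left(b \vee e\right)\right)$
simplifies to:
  $\left(b \wedge w\right) \vee \left(e \wedge w\right) \vee \left(\neg b \wedge \neg e \wedge \neg w\right)$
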